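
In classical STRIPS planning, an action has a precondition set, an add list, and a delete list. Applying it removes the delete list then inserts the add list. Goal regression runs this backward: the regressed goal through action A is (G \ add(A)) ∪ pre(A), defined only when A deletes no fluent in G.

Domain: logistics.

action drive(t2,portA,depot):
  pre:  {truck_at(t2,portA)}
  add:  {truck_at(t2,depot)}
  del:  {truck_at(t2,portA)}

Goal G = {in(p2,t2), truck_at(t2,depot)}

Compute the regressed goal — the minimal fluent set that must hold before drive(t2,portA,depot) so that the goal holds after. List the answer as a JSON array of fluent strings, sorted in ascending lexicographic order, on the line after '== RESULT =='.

Regress:
  G ∩ del = {}  (empty — regression defined)
  G \ add = {in(p2,t2), truck_at(t2,depot)} \ {truck_at(t2,depot)} = {in(p2,t2)}
  ∪ pre   = {in(p2,t2)} ∪ {truck_at(t2,portA)}
          = {in(p2,t2), truck_at(t2,portA)}

== RESULT ==
["in(p2,t2)", "truck_at(t2,portA)"]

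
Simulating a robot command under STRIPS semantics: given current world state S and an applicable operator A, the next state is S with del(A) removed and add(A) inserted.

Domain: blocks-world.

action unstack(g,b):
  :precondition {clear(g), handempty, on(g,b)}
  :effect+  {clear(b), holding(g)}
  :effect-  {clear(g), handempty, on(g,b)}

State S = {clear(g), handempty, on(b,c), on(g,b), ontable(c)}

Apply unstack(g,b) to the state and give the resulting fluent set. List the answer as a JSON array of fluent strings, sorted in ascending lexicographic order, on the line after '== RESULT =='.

Progress:
  pre ⊆ S: {clear(g), handempty, on(g,b)} ⊆ S  — applicable
  S \ del = {on(b,c), ontable(c)}
  ∪ add   = {clear(b), holding(g), on(b,c), ontable(c)}

== RESULT ==
["clear(b)", "holding(g)", "on(b,c)", "ontable(c)"]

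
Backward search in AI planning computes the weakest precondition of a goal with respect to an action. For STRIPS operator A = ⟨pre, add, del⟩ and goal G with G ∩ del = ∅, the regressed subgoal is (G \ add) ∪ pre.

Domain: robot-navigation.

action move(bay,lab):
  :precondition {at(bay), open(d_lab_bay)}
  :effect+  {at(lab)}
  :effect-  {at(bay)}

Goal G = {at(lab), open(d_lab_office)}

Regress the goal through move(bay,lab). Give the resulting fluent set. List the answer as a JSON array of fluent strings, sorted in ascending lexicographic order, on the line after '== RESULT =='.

Regress:
  G ∩ del = {}  (empty — regression defined)
  G \ add = {at(lab), open(d_lab_office)} \ {at(lab)} = {open(d_lab_office)}
  ∪ pre   = {open(d_lab_office)} ∪ {at(bay), open(d_lab_bay)}
          = {at(bay), open(d_lab_bay), open(d_lab_office)}

== RESULT ==
["at(bay)", "open(d_lab_bay)", "open(d_lab_office)"]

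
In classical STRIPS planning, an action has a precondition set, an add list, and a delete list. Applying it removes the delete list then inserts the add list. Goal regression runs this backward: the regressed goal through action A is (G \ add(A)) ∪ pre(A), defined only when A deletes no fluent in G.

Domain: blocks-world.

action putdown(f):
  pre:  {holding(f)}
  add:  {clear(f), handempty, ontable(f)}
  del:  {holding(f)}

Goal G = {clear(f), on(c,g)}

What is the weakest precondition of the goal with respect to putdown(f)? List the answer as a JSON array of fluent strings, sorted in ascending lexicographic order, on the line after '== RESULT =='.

Compute (G \ add) ∪ pre:
  G ∩ del = {}  (empty — regression defined)
  G \ add = {clear(f), on(c,g)} \ {clear(f), handempty, ontable(f)} = {on(c,g)}
  ∪ pre   = {on(c,g)} ∪ {holding(f)}
          = {holding(f), on(c,g)}

== RESULT ==
["holding(f)", "on(c,g)"]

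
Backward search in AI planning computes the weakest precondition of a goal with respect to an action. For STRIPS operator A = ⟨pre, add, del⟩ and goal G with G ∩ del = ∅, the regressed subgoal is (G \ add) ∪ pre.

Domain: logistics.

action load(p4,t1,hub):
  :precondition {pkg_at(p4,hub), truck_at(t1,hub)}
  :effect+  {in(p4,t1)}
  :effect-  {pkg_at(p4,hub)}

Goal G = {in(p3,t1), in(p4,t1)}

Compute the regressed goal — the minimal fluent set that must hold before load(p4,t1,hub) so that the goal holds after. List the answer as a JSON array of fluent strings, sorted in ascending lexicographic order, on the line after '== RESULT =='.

Compute (G \ add) ∪ pre:
  G ∩ del = {}  (empty — regression defined)
  G \ add = {in(p3,t1), in(p4,t1)} \ {in(p4,t1)} = {in(p3,t1)}
  ∪ pre   = {in(p3,t1)} ∪ {pkg_at(p4,hub), truck_at(t1,hub)}
          = {in(p3,t1), pkg_at(p4,hub), truck_at(t1,hub)}

== RESULT ==
["in(p3,t1)", "pkg_at(p4,hub)", "truck_at(t1,hub)"]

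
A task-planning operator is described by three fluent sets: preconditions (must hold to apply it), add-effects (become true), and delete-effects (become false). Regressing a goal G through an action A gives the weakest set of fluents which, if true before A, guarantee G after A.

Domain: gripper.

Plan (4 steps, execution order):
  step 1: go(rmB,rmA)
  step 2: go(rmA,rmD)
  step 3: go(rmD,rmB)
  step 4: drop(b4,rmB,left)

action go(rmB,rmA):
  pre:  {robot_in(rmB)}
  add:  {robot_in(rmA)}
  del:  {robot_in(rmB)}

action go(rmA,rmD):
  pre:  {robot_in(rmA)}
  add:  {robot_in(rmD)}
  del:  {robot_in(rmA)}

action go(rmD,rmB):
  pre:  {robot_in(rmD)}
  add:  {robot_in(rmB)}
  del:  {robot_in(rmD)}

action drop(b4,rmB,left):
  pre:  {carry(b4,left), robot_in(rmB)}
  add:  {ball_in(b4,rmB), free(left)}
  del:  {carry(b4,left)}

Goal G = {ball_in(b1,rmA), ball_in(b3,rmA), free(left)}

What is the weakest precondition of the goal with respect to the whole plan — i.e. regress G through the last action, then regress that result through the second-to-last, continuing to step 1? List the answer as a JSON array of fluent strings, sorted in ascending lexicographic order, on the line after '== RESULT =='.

Regress step by step:
  through step 4 (drop(b4,rmB,left)): drop {free(left)}, keep {ball_in(b1,rmA), ball_in(b3,rmA)}, require {carry(b4,left), robot_in(rmB)}
    → {ball_in(b1,rmA), ball_in(b3,rmA), carry(b4,left), robot_in(rmB)}
  through step 3 (go(rmD,rmB)): drop {robot_in(rmB)}, keep {ball_in(b1,rmA), ball_in(b3,rmA), carry(b4,left)}, require {robot_in(rmD)}
    → {ball_in(b1,rmA), ball_in(b3,rmA), carry(b4,left), robot_in(rmD)}
  through step 2 (go(rmA,rmD)): drop {robot_in(rmD)}, keep {ball_in(b1,rmA), ball_in(b3,rmA), carry(b4,left)}, require {robot_in(rmA)}
    → {ball_in(b1,rmA), ball_in(b3,rmA), carry(b4,left), robot_in(rmA)}
  through step 1 (go(rmB,rmA)): drop {robot_in(rmA)}, keep {ball_in(b1,rmA), ball_in(b3,rmA), carry(b4,left)}, require {robot_in(rmB)}
    → {ball_in(b1,rmA), ball_in(b3,rmA), carry(b4,left), robot_in(rmB)}

== RESULT ==
["ball_in(b1,rmA)", "ball_in(b3,rmA)", "carry(b4,left)", "robot_in(rmB)"]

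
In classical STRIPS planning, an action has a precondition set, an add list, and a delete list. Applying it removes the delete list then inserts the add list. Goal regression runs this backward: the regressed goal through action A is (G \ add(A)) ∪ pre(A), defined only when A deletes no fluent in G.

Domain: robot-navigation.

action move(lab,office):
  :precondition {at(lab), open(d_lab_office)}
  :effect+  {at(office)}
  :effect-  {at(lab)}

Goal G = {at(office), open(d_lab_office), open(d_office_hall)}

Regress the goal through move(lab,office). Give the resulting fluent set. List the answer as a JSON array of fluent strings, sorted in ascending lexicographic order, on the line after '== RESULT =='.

Regress:
  G ∩ del = {}  (empty — regression defined)
  G \ add = {at(office), open(d_lab_office), open(d_office_hall)} \ {at(office)} = {open(d_lab_office), open(d_office_hall)}
  ∪ pre   = {open(d_lab_office), open(d_office_hall)} ∪ {at(lab), open(d_lab_office)}
          = {at(lab), open(d_lab_office), open(d_office_hall)}

== RESULT ==
["at(lab)", "open(d_lab_office)", "open(d_office_hall)"]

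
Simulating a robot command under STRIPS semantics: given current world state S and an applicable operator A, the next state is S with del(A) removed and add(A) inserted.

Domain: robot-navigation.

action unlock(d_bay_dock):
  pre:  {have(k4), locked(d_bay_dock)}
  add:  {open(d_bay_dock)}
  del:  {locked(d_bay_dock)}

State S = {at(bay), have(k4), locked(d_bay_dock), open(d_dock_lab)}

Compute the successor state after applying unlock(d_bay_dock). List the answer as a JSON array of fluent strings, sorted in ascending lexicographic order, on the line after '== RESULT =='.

Compute (S \ del) ∪ add:
  pre ⊆ S: {have(k4), locked(d_bay_dock)} ⊆ S  — applicable
  S \ del = {at(bay), have(k4), open(d_dock_lab)}
  ∪ add   = {at(bay), have(k4), open(d_bay_dock), open(d_dock_lab)}

== RESULT ==
["at(bay)", "have(k4)", "open(d_bay_dock)", "open(d_dock_lab)"]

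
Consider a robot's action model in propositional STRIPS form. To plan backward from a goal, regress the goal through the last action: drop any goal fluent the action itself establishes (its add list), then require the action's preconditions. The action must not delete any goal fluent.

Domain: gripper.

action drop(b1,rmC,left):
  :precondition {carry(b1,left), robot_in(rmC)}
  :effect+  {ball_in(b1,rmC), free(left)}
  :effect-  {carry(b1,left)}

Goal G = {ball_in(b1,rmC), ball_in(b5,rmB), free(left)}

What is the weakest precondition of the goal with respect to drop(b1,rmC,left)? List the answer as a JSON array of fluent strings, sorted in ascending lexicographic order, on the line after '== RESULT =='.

Compute (G \ add) ∪ pre:
  G ∩ del = {}  (empty — regression defined)
  G \ add = {ball_in(b1,rmC), ball_in(b5,rmB), free(left)} \ {ball_in(b1,rmC), free(left)} = {ball_in(b5,rmB)}
  ∪ pre   = {ball_in(b5,rmB)} ∪ {carry(b1,left), robot_in(rmC)}
          = {ball_in(b5,rmB), carry(b1,left), robot_in(rmC)}

== RESULT ==
["ball_in(b5,rmB)", "carry(b1,left)", "robot_in(rmC)"]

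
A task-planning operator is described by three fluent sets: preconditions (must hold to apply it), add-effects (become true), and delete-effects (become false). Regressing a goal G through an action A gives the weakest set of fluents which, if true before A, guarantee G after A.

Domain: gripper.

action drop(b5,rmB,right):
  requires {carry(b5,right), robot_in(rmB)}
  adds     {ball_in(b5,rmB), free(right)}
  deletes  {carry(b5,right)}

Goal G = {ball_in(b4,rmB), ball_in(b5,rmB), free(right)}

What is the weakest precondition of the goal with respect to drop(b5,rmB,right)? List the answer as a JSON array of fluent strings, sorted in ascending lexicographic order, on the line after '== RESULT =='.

Regress:
  G ∩ del = {}  (empty — regression defined)
  G \ add = {ball_in(b4,rmB), ball_in(b5,rmB), free(right)} \ {ball_in(b5,rmB), free(right)} = {ball_in(b4,rmB)}
  ∪ pre   = {ball_in(b4,rmB)} ∪ {carry(b5,right), robot_in(rmB)}
          = {ball_in(b4,rmB), carry(b5,right), robot_in(rmB)}

== RESULT ==
["ball_in(b4,rmB)", "carry(b5,right)", "robot_in(rmB)"]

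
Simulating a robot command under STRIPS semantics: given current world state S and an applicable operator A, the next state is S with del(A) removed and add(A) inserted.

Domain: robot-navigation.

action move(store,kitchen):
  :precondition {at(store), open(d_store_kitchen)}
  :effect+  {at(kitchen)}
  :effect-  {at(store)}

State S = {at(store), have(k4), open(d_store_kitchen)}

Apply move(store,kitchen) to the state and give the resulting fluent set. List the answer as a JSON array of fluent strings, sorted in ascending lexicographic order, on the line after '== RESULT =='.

Progress:
  pre ⊆ S: {at(store), open(d_store_kitchen)} ⊆ S  — applicable
  S \ del = {have(k4), open(d_store_kitchen)}
  ∪ add   = {at(kitchen), have(k4), open(d_store_kitchen)}

== RESULT ==
["at(kitchen)", "have(k4)", "open(d_store_kitchen)"]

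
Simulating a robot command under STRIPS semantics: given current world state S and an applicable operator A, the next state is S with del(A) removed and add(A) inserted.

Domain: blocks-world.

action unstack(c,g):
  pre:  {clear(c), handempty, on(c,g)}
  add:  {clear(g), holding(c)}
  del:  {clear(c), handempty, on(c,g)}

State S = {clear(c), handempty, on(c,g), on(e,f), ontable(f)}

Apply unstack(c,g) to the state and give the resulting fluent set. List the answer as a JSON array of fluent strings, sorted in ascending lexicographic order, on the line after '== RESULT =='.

Compute (S \ del) ∪ add:
  pre ⊆ S: {clear(c), handempty, on(c,g)} ⊆ S  — applicable
  S \ del = {on(e,f), ontable(f)}
  ∪ add   = {clear(g), holding(c), on(e,f), ontable(f)}

== RESULT ==
["clear(g)", "holding(c)", "on(e,f)", "ontable(f)"]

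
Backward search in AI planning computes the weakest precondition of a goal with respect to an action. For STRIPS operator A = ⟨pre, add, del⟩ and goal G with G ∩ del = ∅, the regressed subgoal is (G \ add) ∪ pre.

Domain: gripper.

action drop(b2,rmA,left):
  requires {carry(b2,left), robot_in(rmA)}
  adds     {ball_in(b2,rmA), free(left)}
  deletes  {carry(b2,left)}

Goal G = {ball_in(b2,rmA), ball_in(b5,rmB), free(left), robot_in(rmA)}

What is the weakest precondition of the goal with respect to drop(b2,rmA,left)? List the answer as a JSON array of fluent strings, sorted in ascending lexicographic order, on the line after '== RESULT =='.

Regress:
  G ∩ del = {}  (empty — regression defined)
  G \ add = {ball_in(b2,rmA), ball_in(b5,rmB), free(left), robot_in(rmA)} \ {ball_in(b2,rmA), free(left)} = {ball_in(b5,rmB), robot_in(rmA)}
  ∪ pre   = {ball_in(b5,rmB), robot_in(rmA)} ∪ {carry(b2,left), robot_in(rmA)}
          = {ball_in(b5,rmB), carry(b2,left), robot_in(rmA)}

== RESULT ==
["ball_in(b5,rmB)", "carry(b2,left)", "robot_in(rmA)"]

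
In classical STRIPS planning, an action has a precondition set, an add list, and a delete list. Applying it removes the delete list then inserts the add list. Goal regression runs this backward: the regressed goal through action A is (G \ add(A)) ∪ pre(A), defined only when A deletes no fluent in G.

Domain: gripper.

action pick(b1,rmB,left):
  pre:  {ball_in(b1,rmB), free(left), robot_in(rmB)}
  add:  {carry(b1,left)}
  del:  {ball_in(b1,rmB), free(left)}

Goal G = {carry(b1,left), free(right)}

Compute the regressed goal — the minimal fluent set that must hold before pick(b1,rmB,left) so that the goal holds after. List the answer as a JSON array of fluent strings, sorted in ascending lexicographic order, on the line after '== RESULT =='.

Regress:
  G ∩ del = {}  (empty — regression defined)
  G \ add = {carry(b1,left), free(right)} \ {carry(b1,left)} = {free(right)}
  ∪ pre   = {free(right)} ∪ {ball_in(b1,rmB), free(left), robot_in(rmB)}
          = {ball_in(b1,rmB), free(left), free(right), robot_in(rmB)}

== RESULT ==
["ball_in(b1,rmB)", "free(left)", "free(right)", "robot_in(rmB)"]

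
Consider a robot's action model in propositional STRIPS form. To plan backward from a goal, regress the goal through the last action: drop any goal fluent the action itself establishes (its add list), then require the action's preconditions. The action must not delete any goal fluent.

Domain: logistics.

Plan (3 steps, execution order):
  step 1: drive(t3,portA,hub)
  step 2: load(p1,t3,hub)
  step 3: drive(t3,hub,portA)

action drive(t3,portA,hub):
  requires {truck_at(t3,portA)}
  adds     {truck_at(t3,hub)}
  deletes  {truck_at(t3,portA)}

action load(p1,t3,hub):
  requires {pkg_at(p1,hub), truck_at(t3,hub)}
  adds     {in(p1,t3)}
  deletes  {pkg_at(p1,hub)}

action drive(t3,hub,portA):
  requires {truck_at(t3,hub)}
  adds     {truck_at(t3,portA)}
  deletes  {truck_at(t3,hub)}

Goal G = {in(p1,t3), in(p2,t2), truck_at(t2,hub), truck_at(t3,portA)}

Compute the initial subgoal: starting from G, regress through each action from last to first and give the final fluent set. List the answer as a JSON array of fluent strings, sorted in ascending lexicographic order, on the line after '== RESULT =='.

Work backward from the goal:
  through step 3 (drive(t3,hub,portA)): drop {truck_at(t3,portA)}, keep {in(p1,t3), in(p2,t2), truck_at(t2,hub)}, require {truck_at(t3,hub)}
    → {in(p1,t3), in(p2,t2), truck_at(t2,hub), truck_at(t3,hub)}
  through step 2 (load(p1,t3,hub)): drop {in(p1,t3)}, keep {in(p2,t2), truck_at(t2,hub), truck_at(t3,hub)}, require {pkg_at(p1,hub), truck_at(t3,hub)}
    → {in(p2,t2), pkg_at(p1,hub), truck_at(t2,hub), truck_at(t3,hub)}
  through step 1 (drive(t3,portA,hub)): drop {truck_at(t3,hub)}, keep {in(p2,t2), pkg_at(p1,hub), truck_at(t2,hub)}, require {truck_at(t3,portA)}
    → {in(p2,t2), pkg_at(p1,hub), truck_at(t2,hub), truck_at(t3,portA)}

== RESULT ==
["in(p2,t2)", "pkg_at(p1,hub)", "truck_at(t2,hub)", "truck_at(t3,portA)"]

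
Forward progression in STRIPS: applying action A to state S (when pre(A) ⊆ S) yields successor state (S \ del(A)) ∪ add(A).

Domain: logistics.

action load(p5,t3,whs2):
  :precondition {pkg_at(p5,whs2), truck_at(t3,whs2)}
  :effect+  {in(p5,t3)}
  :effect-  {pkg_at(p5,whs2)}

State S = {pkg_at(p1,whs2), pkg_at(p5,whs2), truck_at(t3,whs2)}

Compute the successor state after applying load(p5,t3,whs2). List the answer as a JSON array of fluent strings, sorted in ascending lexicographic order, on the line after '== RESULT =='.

Progress:
  pre ⊆ S: {pkg_at(p5,whs2), truck_at(t3,whs2)} ⊆ S  — applicable
  S \ del = {pkg_at(p1,whs2), truck_at(t3,whs2)}
  ∪ add   = {in(p5,t3), pkg_at(p1,whs2), truck_at(t3,whs2)}

== RESULT ==
["in(p5,t3)", "pkg_at(p1,whs2)", "truck_at(t3,whs2)"]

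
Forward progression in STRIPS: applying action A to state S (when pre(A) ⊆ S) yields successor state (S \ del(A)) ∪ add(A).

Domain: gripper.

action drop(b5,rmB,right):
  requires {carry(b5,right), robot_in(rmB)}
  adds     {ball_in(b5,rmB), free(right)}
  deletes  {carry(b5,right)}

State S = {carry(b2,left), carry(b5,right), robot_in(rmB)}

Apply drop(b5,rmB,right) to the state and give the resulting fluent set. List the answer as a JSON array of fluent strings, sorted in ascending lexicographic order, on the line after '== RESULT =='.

Compute (S \ del) ∪ add:
  pre ⊆ S: {carry(b5,right), robot_in(rmB)} ⊆ S  — applicable
  S \ del = {carry(b2,left), robot_in(rmB)}
  ∪ add   = {ball_in(b5,rmB), carry(b2,left), free(right), robot_in(rmB)}

== RESULT ==
["ball_in(b5,rmB)", "carry(b2,left)", "free(right)", "robot_in(rmB)"]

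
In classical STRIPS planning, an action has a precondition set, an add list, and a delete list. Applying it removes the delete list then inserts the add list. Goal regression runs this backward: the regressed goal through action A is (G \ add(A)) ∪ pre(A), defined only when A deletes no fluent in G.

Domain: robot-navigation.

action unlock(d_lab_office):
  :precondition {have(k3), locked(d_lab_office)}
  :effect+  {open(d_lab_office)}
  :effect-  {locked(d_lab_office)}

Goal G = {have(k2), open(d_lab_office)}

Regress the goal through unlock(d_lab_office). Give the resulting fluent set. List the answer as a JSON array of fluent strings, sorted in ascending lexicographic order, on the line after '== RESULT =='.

Compute (G \ add) ∪ pre:
  G ∩ del = {}  (empty — regression defined)
  G \ add = {have(k2), open(d_lab_office)} \ {open(d_lab_office)} = {have(k2)}
  ∪ pre   = {have(k2)} ∪ {have(k3), locked(d_lab_office)}
          = {have(k2), have(k3), locked(d_lab_office)}

== RESULT ==
["have(k2)", "have(k3)", "locked(d_lab_office)"]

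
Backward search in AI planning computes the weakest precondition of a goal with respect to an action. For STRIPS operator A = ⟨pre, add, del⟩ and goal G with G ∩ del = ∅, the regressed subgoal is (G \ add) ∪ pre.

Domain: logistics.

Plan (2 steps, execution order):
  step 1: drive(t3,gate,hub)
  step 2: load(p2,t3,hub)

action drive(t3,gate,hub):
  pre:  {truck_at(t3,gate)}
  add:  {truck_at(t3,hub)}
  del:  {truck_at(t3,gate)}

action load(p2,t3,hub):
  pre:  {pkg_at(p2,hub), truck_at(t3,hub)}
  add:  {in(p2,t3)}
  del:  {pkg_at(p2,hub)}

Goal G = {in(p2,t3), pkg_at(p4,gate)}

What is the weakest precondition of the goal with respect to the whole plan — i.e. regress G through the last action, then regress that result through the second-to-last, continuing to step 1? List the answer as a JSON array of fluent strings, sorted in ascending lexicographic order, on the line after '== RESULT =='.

Regress step by step:
  through step 2 (load(p2,t3,hub)): drop {in(p2,t3)}, keep {pkg_at(p4,gate)}, require {pkg_at(p2,hub), truck_at(t3,hub)}
    → {pkg_at(p2,hub), pkg_at(p4,gate), truck_at(t3,hub)}
  through step 1 (drive(t3,gate,hub)): drop {truck_at(t3,hub)}, keep {pkg_at(p2,hub), pkg_at(p4,gate)}, require {truck_at(t3,gate)}
    → {pkg_at(p2,hub), pkg_at(p4,gate), truck_at(t3,gate)}

== RESULT ==
["pkg_at(p2,hub)", "pkg_at(p4,gate)", "truck_at(t3,gate)"]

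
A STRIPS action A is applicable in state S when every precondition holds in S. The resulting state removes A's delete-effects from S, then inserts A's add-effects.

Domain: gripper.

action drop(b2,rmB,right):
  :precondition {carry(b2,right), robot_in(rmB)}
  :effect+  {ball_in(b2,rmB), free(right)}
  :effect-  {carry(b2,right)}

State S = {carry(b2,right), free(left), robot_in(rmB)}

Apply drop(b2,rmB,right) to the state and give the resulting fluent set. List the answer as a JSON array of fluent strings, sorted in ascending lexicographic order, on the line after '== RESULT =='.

Progress:
  pre ⊆ S: {carry(b2,right), robot_in(rmB)} ⊆ S  — applicable
  S \ del = {free(left), robot_in(rmB)}
  ∪ add   = {ball_in(b2,rmB), free(left), free(right), robot_in(rmB)}

== RESULT ==
["ball_in(b2,rmB)", "free(left)", "free(right)", "robot_in(rmB)"]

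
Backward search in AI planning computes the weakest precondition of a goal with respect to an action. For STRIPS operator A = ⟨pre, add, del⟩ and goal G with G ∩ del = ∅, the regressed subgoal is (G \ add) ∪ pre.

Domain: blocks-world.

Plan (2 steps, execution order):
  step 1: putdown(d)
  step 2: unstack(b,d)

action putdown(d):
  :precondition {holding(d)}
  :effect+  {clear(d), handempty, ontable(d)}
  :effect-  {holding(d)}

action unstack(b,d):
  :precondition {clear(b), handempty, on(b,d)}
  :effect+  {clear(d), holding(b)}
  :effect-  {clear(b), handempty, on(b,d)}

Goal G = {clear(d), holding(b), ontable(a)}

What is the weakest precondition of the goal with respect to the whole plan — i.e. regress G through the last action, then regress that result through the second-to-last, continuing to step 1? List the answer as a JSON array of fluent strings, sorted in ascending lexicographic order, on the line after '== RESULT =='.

Regress step by step:
  through step 2 (unstack(b,d)): drop {clear(d), holding(b)}, keep {ontable(a)}, require {clear(b), handempty, on(b,d)}
    → {clear(b), handempty, on(b,d), ontable(a)}
  through step 1 (putdown(d)): drop {handempty}, keep {clear(b), on(b,d), ontable(a)}, require {holding(d)}
    → {clear(b), holding(d), on(b,d), ontable(a)}

== RESULT ==
["clear(b)", "holding(d)", "on(b,d)", "ontable(a)"]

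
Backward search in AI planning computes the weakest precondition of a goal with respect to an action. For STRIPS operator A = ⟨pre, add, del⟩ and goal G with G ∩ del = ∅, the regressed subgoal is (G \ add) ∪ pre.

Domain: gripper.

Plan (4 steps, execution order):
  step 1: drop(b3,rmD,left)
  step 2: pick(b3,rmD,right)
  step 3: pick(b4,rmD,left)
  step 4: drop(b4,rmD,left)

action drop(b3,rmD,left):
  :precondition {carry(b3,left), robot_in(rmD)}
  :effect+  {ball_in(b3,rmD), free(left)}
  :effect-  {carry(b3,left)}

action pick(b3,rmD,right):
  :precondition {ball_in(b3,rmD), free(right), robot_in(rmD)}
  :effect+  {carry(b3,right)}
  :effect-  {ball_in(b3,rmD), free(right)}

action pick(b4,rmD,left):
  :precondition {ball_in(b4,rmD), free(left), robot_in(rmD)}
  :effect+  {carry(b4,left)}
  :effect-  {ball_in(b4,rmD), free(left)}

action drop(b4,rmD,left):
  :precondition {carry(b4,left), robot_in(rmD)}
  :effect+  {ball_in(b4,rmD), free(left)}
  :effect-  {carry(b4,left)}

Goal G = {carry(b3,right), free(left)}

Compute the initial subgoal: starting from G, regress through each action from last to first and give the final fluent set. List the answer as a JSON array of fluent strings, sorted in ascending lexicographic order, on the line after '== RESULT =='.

Regress step by step:
  through step 4 (drop(b4,rmD,left)): drop {free(left)}, keep {carry(b3,right)}, require {carry(b4,left), robot_in(rmD)}
    → {carry(b3,right), carry(b4,left), robot_in(rmD)}
  through step 3 (pick(b4,rmD,left)): drop {carry(b4,left)}, keep {carry(b3,right), robot_in(rmD)}, require {ball_in(b4,rmD), free(left), robot_in(rmD)}
    → {ball_in(b4,rmD), carry(b3,right), free(left), robot_in(rmD)}
  through step 2 (pick(b3,rmD,right)): drop {carry(b3,right)}, keep {ball_in(b4,rmD), free(left), robot_in(rmD)}, require {ball_in(b3,rmD), free(right), robot_in(rmD)}
    → {ball_in(b3,rmD), ball_in(b4,rmD), free(left), free(right), robot_in(rmD)}
  through step 1 (drop(b3,rmD,left)): drop {ball_in(b3,rmD), free(left)}, keep {ball_in(b4,rmD), free(right), robot_in(rmD)}, require {carry(b3,left), robot_in(rmD)}
    → {ball_in(b4,rmD), carry(b3,left), free(right), robot_in(rmD)}

== RESULT ==
["ball_in(b4,rmD)", "carry(b3,left)", "free(right)", "robot_in(rmD)"]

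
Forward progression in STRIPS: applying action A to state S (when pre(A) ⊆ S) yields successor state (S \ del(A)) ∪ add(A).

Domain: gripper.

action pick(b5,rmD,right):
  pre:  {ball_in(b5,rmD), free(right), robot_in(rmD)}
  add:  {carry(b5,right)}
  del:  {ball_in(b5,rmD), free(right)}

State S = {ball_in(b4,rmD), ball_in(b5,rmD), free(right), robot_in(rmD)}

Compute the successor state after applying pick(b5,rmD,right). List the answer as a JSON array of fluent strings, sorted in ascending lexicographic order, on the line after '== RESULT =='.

Progress:
  pre ⊆ S: {ball_in(b5,rmD), free(right), robot_in(rmD)} ⊆ S  — applicable
  S \ del = {ball_in(b4,rmD), robot_in(rmD)}
  ∪ add   = {ball_in(b4,rmD), carry(b5,right), robot_in(rmD)}

== RESULT ==
["ball_in(b4,rmD)", "carry(b5,right)", "robot_in(rmD)"]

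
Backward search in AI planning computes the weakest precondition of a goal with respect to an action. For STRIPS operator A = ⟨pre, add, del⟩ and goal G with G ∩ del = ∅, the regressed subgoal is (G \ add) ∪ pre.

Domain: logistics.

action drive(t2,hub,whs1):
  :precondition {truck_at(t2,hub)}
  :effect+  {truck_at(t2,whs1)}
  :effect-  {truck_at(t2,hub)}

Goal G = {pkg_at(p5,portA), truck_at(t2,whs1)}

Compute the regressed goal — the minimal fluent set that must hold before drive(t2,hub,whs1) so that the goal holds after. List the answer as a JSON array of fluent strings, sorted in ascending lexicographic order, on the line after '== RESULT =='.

Regress:
  G ∩ del = {}  (empty — regression defined)
  G \ add = {pkg_at(p5,portA), truck_at(t2,whs1)} \ {truck_at(t2,whs1)} = {pkg_at(p5,portA)}
  ∪ pre   = {pkg_at(p5,portA)} ∪ {truck_at(t2,hub)}
          = {pkg_at(p5,portA), truck_at(t2,hub)}

== RESULT ==
["pkg_at(p5,portA)", "truck_at(t2,hub)"]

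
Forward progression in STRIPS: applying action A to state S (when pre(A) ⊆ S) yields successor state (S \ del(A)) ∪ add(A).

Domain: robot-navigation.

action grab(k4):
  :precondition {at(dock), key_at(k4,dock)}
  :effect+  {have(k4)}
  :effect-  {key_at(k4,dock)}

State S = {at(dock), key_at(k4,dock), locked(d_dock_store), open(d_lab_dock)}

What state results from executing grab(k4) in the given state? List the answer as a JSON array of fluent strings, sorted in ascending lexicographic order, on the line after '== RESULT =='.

Compute (S \ del) ∪ add:
  pre ⊆ S: {at(dock), key_at(k4,dock)} ⊆ S  — applicable
  S \ del = {at(dock), locked(d_dock_store), open(d_lab_dock)}
  ∪ add   = {at(dock), have(k4), locked(d_dock_store), open(d_lab_dock)}

== RESULT ==
["at(dock)", "have(k4)", "locked(d_dock_store)", "open(d_lab_dock)"]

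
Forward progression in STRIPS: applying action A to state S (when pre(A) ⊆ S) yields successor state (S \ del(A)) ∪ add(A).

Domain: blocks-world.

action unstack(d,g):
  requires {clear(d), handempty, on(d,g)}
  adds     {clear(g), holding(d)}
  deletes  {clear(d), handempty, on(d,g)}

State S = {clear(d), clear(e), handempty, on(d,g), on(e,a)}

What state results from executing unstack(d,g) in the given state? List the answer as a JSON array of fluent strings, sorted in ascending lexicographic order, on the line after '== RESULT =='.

Compute (S \ del) ∪ add:
  pre ⊆ S: {clear(d), handempty, on(d,g)} ⊆ S  — applicable
  S \ del = {clear(e), on(e,a)}
  ∪ add   = {clear(e), clear(g), holding(d), on(e,a)}

== RESULT ==
["clear(e)", "clear(g)", "holding(d)", "on(e,a)"]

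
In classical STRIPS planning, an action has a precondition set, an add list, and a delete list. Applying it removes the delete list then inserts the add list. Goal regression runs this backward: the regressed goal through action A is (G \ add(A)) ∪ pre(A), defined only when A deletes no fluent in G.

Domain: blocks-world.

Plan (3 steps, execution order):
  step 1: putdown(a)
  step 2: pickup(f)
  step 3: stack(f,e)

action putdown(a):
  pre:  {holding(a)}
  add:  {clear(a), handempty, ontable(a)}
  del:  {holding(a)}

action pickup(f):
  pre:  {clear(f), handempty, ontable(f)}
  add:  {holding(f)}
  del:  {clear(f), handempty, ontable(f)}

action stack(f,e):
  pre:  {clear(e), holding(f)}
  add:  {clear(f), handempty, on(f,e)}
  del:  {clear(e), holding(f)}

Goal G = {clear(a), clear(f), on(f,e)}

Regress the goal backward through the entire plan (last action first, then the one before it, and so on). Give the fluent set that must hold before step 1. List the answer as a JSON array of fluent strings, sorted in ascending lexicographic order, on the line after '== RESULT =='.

Work backward from the goal:
  through step 3 (stack(f,e)): drop {clear(f), on(f,e)}, keep {clear(a)}, require {clear(e), holding(f)}
    → {clear(a), clear(e), holding(f)}
  through step 2 (pickup(f)): drop {holding(f)}, keep {clear(a), clear(e)}, require {clear(f), handempty, ontable(f)}
    → {clear(a), clear(e), clear(f), handempty, ontable(f)}
  through step 1 (putdown(a)): drop {clear(a), handempty}, keep {clear(e), clear(f), ontable(f)}, require {holding(a)}
    → {clear(e), clear(f), holding(a), ontable(f)}

== RESULT ==
["clear(e)", "clear(f)", "holding(a)", "ontable(f)"]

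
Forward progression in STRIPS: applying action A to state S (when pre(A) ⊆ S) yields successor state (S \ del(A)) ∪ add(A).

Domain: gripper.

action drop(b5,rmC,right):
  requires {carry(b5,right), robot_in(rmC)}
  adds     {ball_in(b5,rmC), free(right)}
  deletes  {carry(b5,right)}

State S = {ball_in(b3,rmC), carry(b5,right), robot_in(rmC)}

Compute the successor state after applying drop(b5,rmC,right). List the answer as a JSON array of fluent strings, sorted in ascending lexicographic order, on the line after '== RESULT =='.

Progress:
  pre ⊆ S: {carry(b5,right), robot_in(rmC)} ⊆ S  — applicable
  S \ del = {ball_in(b3,rmC), robot_in(rmC)}
  ∪ add   = {ball_in(b3,rmC), ball_in(b5,rmC), free(right), robot_in(rmC)}

== RESULT ==
["ball_in(b3,rmC)", "ball_in(b5,rmC)", "free(right)", "robot_in(rmC)"]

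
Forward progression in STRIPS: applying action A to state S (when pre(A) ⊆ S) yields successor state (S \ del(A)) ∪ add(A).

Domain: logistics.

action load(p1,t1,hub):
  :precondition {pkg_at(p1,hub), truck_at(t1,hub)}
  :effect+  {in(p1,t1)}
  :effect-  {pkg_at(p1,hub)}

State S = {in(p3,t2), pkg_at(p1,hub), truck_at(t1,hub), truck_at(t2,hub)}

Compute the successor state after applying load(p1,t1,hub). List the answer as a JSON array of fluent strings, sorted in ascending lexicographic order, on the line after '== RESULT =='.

Progress:
  pre ⊆ S: {pkg_at(p1,hub), truck_at(t1,hub)} ⊆ S  — applicable
  S \ del = {in(p3,t2), truck_at(t1,hub), truck_at(t2,hub)}
  ∪ add   = {in(p1,t1), in(p3,t2), truck_at(t1,hub), truck_at(t2,hub)}

== RESULT ==
["in(p1,t1)", "in(p3,t2)", "truck_at(t1,hub)", "truck_at(t2,hub)"]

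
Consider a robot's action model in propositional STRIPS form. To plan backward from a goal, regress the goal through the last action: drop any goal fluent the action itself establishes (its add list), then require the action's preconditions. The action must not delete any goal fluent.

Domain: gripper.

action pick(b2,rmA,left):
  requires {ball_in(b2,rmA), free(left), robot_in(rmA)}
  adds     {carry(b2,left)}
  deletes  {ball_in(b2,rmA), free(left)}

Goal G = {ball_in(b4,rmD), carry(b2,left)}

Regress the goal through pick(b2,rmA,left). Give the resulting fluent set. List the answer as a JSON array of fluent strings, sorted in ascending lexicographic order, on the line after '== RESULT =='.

Compute (G \ add) ∪ pre:
  G ∩ del = {}  (empty — regression defined)
  G \ add = {ball_in(b4,rmD), carry(b2,left)} \ {carry(b2,left)} = {ball_in(b4,rmD)}
  ∪ pre   = {ball_in(b4,rmD)} ∪ {ball_in(b2,rmA), free(left), robot_in(rmA)}
          = {ball_in(b2,rmA), ball_in(b4,rmD), free(left), robot_in(rmA)}

== RESULT ==
["ball_in(b2,rmA)", "ball_in(b4,rmD)", "free(left)", "robot_in(rmA)"]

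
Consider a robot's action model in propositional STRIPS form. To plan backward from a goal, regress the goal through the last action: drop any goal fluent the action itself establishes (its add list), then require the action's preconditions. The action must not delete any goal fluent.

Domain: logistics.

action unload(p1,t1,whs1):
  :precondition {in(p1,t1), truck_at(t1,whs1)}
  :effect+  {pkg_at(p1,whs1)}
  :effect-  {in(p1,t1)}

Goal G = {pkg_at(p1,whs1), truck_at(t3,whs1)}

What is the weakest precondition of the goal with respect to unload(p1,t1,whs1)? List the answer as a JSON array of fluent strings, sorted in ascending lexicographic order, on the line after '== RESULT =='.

Regress:
  G ∩ del = {}  (empty — regression defined)
  G \ add = {pkg_at(p1,whs1), truck_at(t3,whs1)} \ {pkg_at(p1,whs1)} = {truck_at(t3,whs1)}
  ∪ pre   = {truck_at(t3,whs1)} ∪ {in(p1,t1), truck_at(t1,whs1)}
          = {in(p1,t1), truck_at(t1,whs1), truck_at(t3,whs1)}

== RESULT ==
["in(p1,t1)", "truck_at(t1,whs1)", "truck_at(t3,whs1)"]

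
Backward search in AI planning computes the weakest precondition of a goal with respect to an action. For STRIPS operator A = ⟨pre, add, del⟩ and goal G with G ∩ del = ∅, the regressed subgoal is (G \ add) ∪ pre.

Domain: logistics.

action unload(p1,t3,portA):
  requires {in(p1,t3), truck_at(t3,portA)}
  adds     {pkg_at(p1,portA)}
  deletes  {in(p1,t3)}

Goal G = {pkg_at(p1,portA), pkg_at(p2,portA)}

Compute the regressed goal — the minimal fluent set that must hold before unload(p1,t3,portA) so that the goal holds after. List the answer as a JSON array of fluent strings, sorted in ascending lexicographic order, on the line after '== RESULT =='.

Regress:
  G ∩ del = {}  (empty — regression defined)
  G \ add = {pkg_at(p1,portA), pkg_at(p2,portA)} \ {pkg_at(p1,portA)} = {pkg_at(p2,portA)}
  ∪ pre   = {pkg_at(p2,portA)} ∪ {in(p1,t3), truck_at(t3,portA)}
          = {in(p1,t3), pkg_at(p2,portA), truck_at(t3,portA)}

== RESULT ==
["in(p1,t3)", "pkg_at(p2,portA)", "truck_at(t3,portA)"]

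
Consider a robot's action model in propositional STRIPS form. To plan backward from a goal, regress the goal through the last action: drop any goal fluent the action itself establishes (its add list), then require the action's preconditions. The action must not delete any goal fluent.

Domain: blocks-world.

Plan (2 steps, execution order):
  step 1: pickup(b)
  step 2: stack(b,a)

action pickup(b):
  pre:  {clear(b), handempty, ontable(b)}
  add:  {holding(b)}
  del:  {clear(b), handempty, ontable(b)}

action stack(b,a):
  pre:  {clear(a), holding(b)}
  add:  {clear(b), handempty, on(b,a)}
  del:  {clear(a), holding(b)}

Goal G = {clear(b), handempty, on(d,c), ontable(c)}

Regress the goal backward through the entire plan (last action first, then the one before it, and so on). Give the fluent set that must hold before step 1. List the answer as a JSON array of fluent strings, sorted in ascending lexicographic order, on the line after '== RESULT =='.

Regress step by step:
  through step 2 (stack(b,a)): drop {clear(b), handempty}, keep {on(d,c), ontable(c)}, require {clear(a), holding(b)}
    → {clear(a), holding(b), on(d,c), ontable(c)}
  through step 1 (pickup(b)): drop {holding(b)}, keep {clear(a), on(d,c), ontable(c)}, require {clear(b), handempty, ontable(b)}
    → {clear(a), clear(b), handempty, on(d,c), ontable(b), ontable(c)}

== RESULT ==
["clear(a)", "clear(b)", "handempty", "on(d,c)", "ontable(b)", "ontable(c)"]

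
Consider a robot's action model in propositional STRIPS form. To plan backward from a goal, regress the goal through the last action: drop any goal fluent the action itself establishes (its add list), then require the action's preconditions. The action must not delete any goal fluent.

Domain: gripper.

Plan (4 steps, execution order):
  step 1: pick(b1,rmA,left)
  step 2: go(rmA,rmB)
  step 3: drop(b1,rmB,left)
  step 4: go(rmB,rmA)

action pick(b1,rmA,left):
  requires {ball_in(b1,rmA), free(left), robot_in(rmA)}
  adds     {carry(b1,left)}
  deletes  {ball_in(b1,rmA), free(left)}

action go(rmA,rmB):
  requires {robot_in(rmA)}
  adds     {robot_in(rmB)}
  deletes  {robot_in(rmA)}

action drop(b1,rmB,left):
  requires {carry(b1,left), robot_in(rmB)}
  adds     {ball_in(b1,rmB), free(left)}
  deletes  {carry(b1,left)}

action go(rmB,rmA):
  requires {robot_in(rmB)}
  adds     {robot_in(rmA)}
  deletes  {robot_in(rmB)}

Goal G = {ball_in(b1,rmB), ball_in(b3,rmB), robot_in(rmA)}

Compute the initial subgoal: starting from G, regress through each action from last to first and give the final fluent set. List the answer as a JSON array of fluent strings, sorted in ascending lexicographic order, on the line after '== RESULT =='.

Work backward from the goal:
  through step 4 (go(rmB,rmA)): drop {robot_in(rmA)}, keep {ball_in(b1,rmB), ball_in(b3,rmB)}, require {robot_in(rmB)}
    → {ball_in(b1,rmB), ball_in(b3,rmB), robot_in(rmB)}
  through step 3 (drop(b1,rmB,left)): drop {ball_in(b1,rmB)}, keep {ball_in(b3,rmB), robot_in(rmB)}, require {carry(b1,left), robot_in(rmB)}
    → {ball_in(b3,rmB), carry(b1,left), robot_in(rmB)}
  through step 2 (go(rmA,rmB)): drop {robot_in(rmB)}, keep {ball_in(b3,rmB), carry(b1,left)}, require {robot_in(rmA)}
    → {ball_in(b3,rmB), carry(b1,left), robot_in(rmA)}
  through step 1 (pick(b1,rmA,left)): drop {carry(b1,left)}, keep {ball_in(b3,rmB), robot_in(rmA)}, require {ball_in(b1,rmA), free(left), robot_in(rmA)}
    → {ball_in(b1,rmA), ball_in(b3,rmB), free(left), robot_in(rmA)}

== RESULT ==
["ball_in(b1,rmA)", "ball_in(b3,rmB)", "free(left)", "robot_in(rmA)"]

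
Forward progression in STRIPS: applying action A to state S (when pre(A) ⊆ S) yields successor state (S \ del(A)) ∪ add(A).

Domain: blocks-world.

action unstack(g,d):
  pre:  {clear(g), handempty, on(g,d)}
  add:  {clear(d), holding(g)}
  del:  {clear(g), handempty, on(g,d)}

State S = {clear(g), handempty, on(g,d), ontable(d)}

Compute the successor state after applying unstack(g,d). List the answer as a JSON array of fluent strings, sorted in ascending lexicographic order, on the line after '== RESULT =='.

Compute (S \ del) ∪ add:
  pre ⊆ S: {clear(g), handempty, on(g,d)} ⊆ S  — applicable
  S \ del = {ontable(d)}
  ∪ add   = {clear(d), holding(g), ontable(d)}

== RESULT ==
["clear(d)", "holding(g)", "ontable(d)"]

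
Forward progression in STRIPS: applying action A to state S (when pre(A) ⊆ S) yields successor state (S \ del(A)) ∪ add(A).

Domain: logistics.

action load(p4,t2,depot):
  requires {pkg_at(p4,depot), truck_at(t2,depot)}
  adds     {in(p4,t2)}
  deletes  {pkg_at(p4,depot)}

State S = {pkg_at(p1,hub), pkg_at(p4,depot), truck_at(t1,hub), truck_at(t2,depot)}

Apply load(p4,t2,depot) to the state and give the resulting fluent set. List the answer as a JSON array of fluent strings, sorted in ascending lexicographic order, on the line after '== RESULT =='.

Progress:
  pre ⊆ S: {pkg_at(p4,depot), truck_at(t2,depot)} ⊆ S  — applicable
  S \ del = {pkg_at(p1,hub), truck_at(t1,hub), truck_at(t2,depot)}
  ∪ add   = {in(p4,t2), pkg_at(p1,hub), truck_at(t1,hub), truck_at(t2,depot)}

== RESULT ==
["in(p4,t2)", "pkg_at(p1,hub)", "truck_at(t1,hub)", "truck_at(t2,depot)"]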